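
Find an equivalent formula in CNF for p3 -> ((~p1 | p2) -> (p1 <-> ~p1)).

(~p3 | p1) & (~p3 | ~p2 | ~p1)

p3 -> ((~p1 | p2) -> (p1 <-> ~p1))
≡ ~p3 | ((~p1 | p2) -> (p1 <-> ~p1))   (eliminate ->)
≡ ~p3 | ~(~p1 | p2) | (p1 <-> ~p1)   (eliminate ->)
≡ ~p3 | ~(~p1 | p2) | ((p1 -> ~p1) & (~p1 -> p1))   (eliminate <->)
≡ ~p3 | ~(~p1 | p2) | ((~p1 | ~p1) & (~p1 -> p1))   (eliminate ->)
≡ ~p3 | ~(~p1 | p2) | ((~p1 | ~p1) & (~~p1 | p1))   (eliminate ->)
≡ ~p3 | (~~p1 & ~p2) | ((~p1 | ~p1) & (~~p1 | p1))   (De Morgan)
≡ ~p3 | (p1 & ~p2) | ((~p1 | ~p1) & (~~p1 | p1))   (double negation)
≡ ~p3 | (p1 & ~p2) | ((~p1 | ~p1) & (p1 | p1))   (double negation)
≡ (~p3 | p1 | ~p1 | ~p1) & (~p3 | p1 | p1 | p1) & (~p3 | ~p2 | ~p1 | ~p1) & (~p3 | ~p2 | p1 | p1)   (distribute | over &)
≡ (~p3 | p1) & (~p3 | ~p2 | ~p1)   (simplify)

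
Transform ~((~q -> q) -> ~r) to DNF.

q & r

~((~q -> q) -> ~r)
≡ ~(~(~q -> q) | ~r)   [eliminate ->]
≡ ~(~(~~q | q) | ~r)   [eliminate ->]
≡ ~~(~~q | q) & ~~r   [De Morgan]
≡ (~~q | q) & ~~r   [double negation]
≡ (q | q) & ~~r   [double negation]
≡ (q | q) & r   [double negation]
≡ (q & r) | (q & r)   [distribute & over |]
≡ q & r   [simplify]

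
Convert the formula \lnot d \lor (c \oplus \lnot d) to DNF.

\lnot d \lor (c \oplus \lnot d)
= \lnot d \lor (c \land \lnot \lnot d) \lor (\lnot c \land \lnot d)   (expand \oplus)
= \lnot d \lor (c \land d) \lor (\lnot c \land \lnot d)   (double negation)
= \lnot d \lor (c \land d)   (simplify)

\lnot d \lor (c \land d)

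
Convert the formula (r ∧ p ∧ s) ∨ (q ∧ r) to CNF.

(r ∧ p ∧ s) ∨ (q ∧ r)
⇔ (r ∨ q) ∧ (r ∨ r) ∧ (p ∨ q) ∧ (p ∨ r) ∧ (s ∨ q) ∧ (s ∨ r)   [distribute ∨ over ∧]
⇔ r ∧ (p ∨ q) ∧ (s ∨ q)   [simplify]

r ∧ (p ∨ q) ∧ (s ∨ q)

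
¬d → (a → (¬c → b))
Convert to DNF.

¬d → (a → (¬c → b))
= ¬¬d ∨ (a → (¬c → b))   (eliminate →)
= ¬¬d ∨ ¬a ∨ (¬c → b)   (eliminate →)
= ¬¬d ∨ ¬a ∨ ¬¬c ∨ b   (eliminate →)
= d ∨ ¬a ∨ ¬¬c ∨ b   (double negation)
= d ∨ ¬a ∨ c ∨ b   (double negation)

d ∨ ¬a ∨ c ∨ b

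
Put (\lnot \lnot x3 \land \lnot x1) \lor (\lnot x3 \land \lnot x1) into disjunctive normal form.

(x3 \land \lnot x1) \lor (\lnot x3 \land \lnot x1)

(\lnot \lnot x3 \land \lnot x1) \lor (\lnot x3 \land \lnot x1)
⇔ (x3 \land \lnot x1) \lor (\lnot x3 \land \lnot x1)   [double negation]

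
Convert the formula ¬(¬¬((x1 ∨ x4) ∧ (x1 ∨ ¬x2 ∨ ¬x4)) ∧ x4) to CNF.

¬(¬¬((x1 ∨ x4) ∧ (x1 ∨ ¬x2 ∨ ¬x4)) ∧ x4)
= ¬¬¬((x1 ∨ x4) ∧ (x1 ∨ ¬x2 ∨ ¬x4)) ∨ ¬x4   [De Morgan]
= ¬((x1 ∨ x4) ∧ (x1 ∨ ¬x2 ∨ ¬x4)) ∨ ¬x4   [double negation]
= ¬(x1 ∨ x4) ∨ ¬(x1 ∨ ¬x2 ∨ ¬x4) ∨ ¬x4   [De Morgan]
= (¬x1 ∧ ¬x4) ∨ ¬(x1 ∨ ¬x2 ∨ ¬x4) ∨ ¬x4   [De Morgan]
= (¬x1 ∧ ¬x4) ∨ (¬x1 ∧ ¬¬x2 ∧ ¬¬x4) ∨ ¬x4   [De Morgan]
= (¬x1 ∧ ¬x4) ∨ (¬x1 ∧ x2 ∧ ¬¬x4) ∨ ¬x4   [double negation]
= (¬x1 ∧ ¬x4) ∨ (¬x1 ∧ x2 ∧ x4) ∨ ¬x4   [double negation]
= (¬x1 ∨ ¬x1 ∨ ¬x4) ∧ (¬x1 ∨ x2 ∨ ¬x4) ∧ (¬x1 ∨ x4 ∨ ¬x4) ∧ (¬x4 ∨ ¬x1 ∨ ¬x4) ∧ (¬x4 ∨ x2 ∨ ¬x4) ∧ (¬x4 ∨ x4 ∨ ¬x4)   [distribute ∨ over ∧]
= (¬x1 ∨ ¬x4) ∧ (¬x4 ∨ x2)   [simplify]

(¬x1 ∨ ¬x4) ∧ (¬x4 ∨ x2)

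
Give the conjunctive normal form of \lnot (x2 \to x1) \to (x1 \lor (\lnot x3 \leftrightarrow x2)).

\lnot x2 \lor x1 \lor \lnot x3

\lnot (x2 \to x1) \to (x1 \lor (\lnot x3 \leftrightarrow x2))
≡ \lnot \lnot (x2 \to x1) \lor x1 \lor (\lnot x3 \leftrightarrow x2)   [eliminate \to]
≡ \lnot \lnot (\lnot x2 \lor x1) \lor x1 \lor (\lnot x3 \leftrightarrow x2)   [eliminate \to]
≡ \lnot \lnot (\lnot x2 \lor x1) \lor x1 \lor ((\lnot x3 \to x2) \land (x2 \to \lnot x3))   [eliminate \leftrightarrow]
≡ \lnot \lnot (\lnot x2 \lor x1) \lor x1 \lor ((\lnot \lnot x3 \lor x2) \land (x2 \to \lnot x3))   [eliminate \to]
≡ \lnot \lnot (\lnot x2 \lor x1) \lor x1 \lor ((\lnot \lnot x3 \lor x2) \land (\lnot x2 \lor \lnot x3))   [eliminate \to]
≡ \lnot x2 \lor x1 \lor x1 \lor ((\lnot \lnot x3 \lor x2) \land (\lnot x2 \lor \lnot x3))   [double negation]
≡ \lnot x2 \lor x1 \lor x1 \lor ((x3 \lor x2) \land (\lnot x2 \lor \lnot x3))   [double negation]
≡ (\lnot x2 \lor x1 \lor x1 \lor x3 \lor x2) \land (\lnot x2 \lor x1 \lor x1 \lor \lnot x2 \lor \lnot x3)   [distribute \lor over \land]
≡ \lnot x2 \lor x1 \lor \lnot x3   [simplify]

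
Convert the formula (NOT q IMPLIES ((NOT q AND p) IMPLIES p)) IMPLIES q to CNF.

(NOT q IMPLIES ((NOT q AND p) IMPLIES p)) IMPLIES q
≡ NOT (NOT q IMPLIES ((NOT q AND p) IMPLIES p)) OR q
≡ NOT (NOT NOT q OR ((NOT q AND p) IMPLIES p)) OR q
≡ NOT (NOT NOT q OR NOT (NOT q AND p) OR p) OR q
≡ (NOT NOT NOT q AND NOT NOT (NOT q AND p) AND NOT p) OR q
≡ (NOT q AND NOT NOT (NOT q AND p) AND NOT p) OR q
≡ (NOT q AND NOT q AND p AND NOT p) OR q
≡ (NOT q OR q) AND (NOT q OR q) AND (p OR q) AND (NOT p OR q)
≡ (p OR q) AND (NOT p OR q)

(p OR q) AND (NOT p OR q)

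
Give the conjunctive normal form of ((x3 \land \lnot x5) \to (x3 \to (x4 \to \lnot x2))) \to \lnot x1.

(x3 \lor \lnot x1) \land (\lnot x5 \lor \lnot x1) \land (x4 \lor \lnot x1) \land (x2 \lor \lnot x1)

((x3 \land \lnot x5) \to (x3 \to (x4 \to \lnot x2))) \to \lnot x1
⇔ \lnot ((x3 \land \lnot x5) \to (x3 \to (x4 \to \lnot x2))) \lor \lnot x1   [eliminate \to]
⇔ \lnot (\lnot (x3 \land \lnot x5) \lor (x3 \to (x4 \to \lnot x2))) \lor \lnot x1   [eliminate \to]
⇔ \lnot (\lnot (x3 \land \lnot x5) \lor \lnot x3 \lor (x4 \to \lnot x2)) \lor \lnot x1   [eliminate \to]
⇔ \lnot (\lnot (x3 \land \lnot x5) \lor \lnot x3 \lor \lnot x4 \lor \lnot x2) \lor \lnot x1   [eliminate \to]
⇔ (\lnot \lnot (x3 \land \lnot x5) \land \lnot \lnot x3 \land \lnot \lnot x4 \land \lnot \lnot x2) \lor \lnot x1   [De Morgan]
⇔ (x3 \land \lnot x5 \land \lnot \lnot x3 \land \lnot \lnot x4 \land \lnot \lnot x2) \lor \lnot x1   [double negation]
⇔ (x3 \land \lnot x5 \land x3 \land \lnot \lnot x4 \land \lnot \lnot x2) \lor \lnot x1   [double negation]
⇔ (x3 \land \lnot x5 \land x3 \land x4 \land \lnot \lnot x2) \lor \lnot x1   [double negation]
⇔ (x3 \land \lnot x5 \land x3 \land x4 \land x2) \lor \lnot x1   [double negation]
⇔ (x3 \lor \lnot x1) \land (\lnot x5 \lor \lnot x1) \land (x3 \lor \lnot x1) \land (x4 \lor \lnot x1) \land (x2 \lor \lnot x1)   [distribute \lor over \land]
⇔ (x3 \lor \lnot x1) \land (\lnot x5 \lor \lnot x1) \land (x4 \lor \lnot x1) \land (x2 \lor \lnot x1)   [simplify]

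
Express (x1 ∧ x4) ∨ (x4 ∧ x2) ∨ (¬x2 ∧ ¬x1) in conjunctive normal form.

(x4 ∨ ¬x2) ∧ (x4 ∨ ¬x1)

(x1 ∧ x4) ∨ (x4 ∧ x2) ∨ (¬x2 ∧ ¬x1)
≡ (x1 ∨ x4 ∨ ¬x2) ∧ (x1 ∨ x4 ∨ ¬x1) ∧ (x1 ∨ x2 ∨ ¬x2) ∧ (x1 ∨ x2 ∨ ¬x1) ∧ (x4 ∨ x4 ∨ ¬x2) ∧ (x4 ∨ x4 ∨ ¬x1) ∧ (x4 ∨ x2 ∨ ¬x2) ∧ (x4 ∨ x2 ∨ ¬x1)   (distribute ∨ over ∧)
≡ (x4 ∨ ¬x2) ∧ (x4 ∨ ¬x1)   (simplify)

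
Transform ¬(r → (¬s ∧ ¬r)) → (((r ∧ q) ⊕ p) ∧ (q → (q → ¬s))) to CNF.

(¬r ∨ ¬s ∨ ¬q) ∧ (¬r ∨ q ∨ p) ∧ (¬r ∨ ¬q ∨ ¬p)

¬(r → (¬s ∧ ¬r)) → (((r ∧ q) ⊕ p) ∧ (q → (q → ¬s)))
≡ ¬¬(r → (¬s ∧ ¬r)) ∨ (((r ∧ q) ⊕ p) ∧ (q → (q → ¬s)))   (eliminate →)
≡ ¬¬(¬r ∨ (¬s ∧ ¬r)) ∨ (((r ∧ q) ⊕ p) ∧ (q → (q → ¬s)))   (eliminate →)
≡ ¬¬(¬r ∨ (¬s ∧ ¬r)) ∨ (((r ∧ q) ∨ p) ∧ ¬(r ∧ q ∧ p) ∧ (q → (q → ¬s)))   (expand ⊕)
≡ ¬¬(¬r ∨ (¬s ∧ ¬r)) ∨ (((r ∧ q) ∨ p) ∧ ¬(r ∧ q ∧ p) ∧ (¬q ∨ (q → ¬s)))   (eliminate →)
≡ ¬¬(¬r ∨ (¬s ∧ ¬r)) ∨ (((r ∧ q) ∨ p) ∧ ¬(r ∧ q ∧ p) ∧ (¬q ∨ ¬q ∨ ¬s))   (eliminate →)
≡ ¬r ∨ (¬s ∧ ¬r) ∨ (((r ∧ q) ∨ p) ∧ ¬(r ∧ q ∧ p) ∧ (¬q ∨ ¬q ∨ ¬s))   (double negation)
≡ ¬r ∨ (¬s ∧ ¬r) ∨ (((r ∧ q) ∨ p) ∧ (¬r ∨ ¬q ∨ ¬p) ∧ (¬q ∨ ¬q ∨ ¬s))   (De Morgan)
≡ (¬r ∨ ¬s ∨ r ∨ p) ∧ (¬r ∨ ¬s ∨ q ∨ p) ∧ (¬r ∨ ¬s ∨ ¬r ∨ ¬q ∨ ¬p) ∧ (¬r ∨ ¬s ∨ ¬q ∨ ¬q ∨ ¬s) ∧ (¬r ∨ ¬r ∨ r ∨ p) ∧ (¬r ∨ ¬r ∨ q ∨ p) ∧ (¬r ∨ ¬r ∨ ¬r ∨ ¬q ∨ ¬p) ∧ (¬r ∨ ¬r ∨ ¬q ∨ ¬q ∨ ¬s)   (distribute ∨ over ∧)
≡ (¬r ∨ ¬s ∨ ¬q) ∧ (¬r ∨ q ∨ p) ∧ (¬r ∨ ¬q ∨ ¬p)   (simplify)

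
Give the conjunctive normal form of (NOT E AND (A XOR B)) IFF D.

(NOT E AND (A XOR B)) IFF D
= ((NOT E AND (A XOR B)) IMPLIES D) AND (D IMPLIES (NOT E AND (A XOR B)))   [eliminate IFF]
= (NOT (NOT E AND (A XOR B)) OR D) AND (D IMPLIES (NOT E AND (A XOR B)))   [eliminate IMPLIES]
= (NOT (NOT E AND (A OR B) AND NOT (A AND B)) OR D) AND (D IMPLIES (NOT E AND (A XOR B)))   [expand XOR]
= (NOT (NOT E AND (A OR B) AND NOT (A AND B)) OR D) AND (NOT D OR (NOT E AND (A XOR B)))   [eliminate IMPLIES]
= (NOT (NOT E AND (A OR B) AND NOT (A AND B)) OR D) AND (NOT D OR (NOT E AND (A OR B) AND NOT (A AND B)))   [expand XOR]
= (NOT NOT E OR NOT (A OR B) OR NOT NOT (A AND B) OR D) AND (NOT D OR (NOT E AND (A OR B) AND NOT (A AND B)))   [De Morgan]
= (E OR NOT (A OR B) OR NOT NOT (A AND B) OR D) AND (NOT D OR (NOT E AND (A OR B) AND NOT (A AND B)))   [double negation]
= (E OR (NOT A AND NOT B) OR NOT NOT (A AND B) OR D) AND (NOT D OR (NOT E AND (A OR B) AND NOT (A AND B)))   [De Morgan]
= (E OR (NOT A AND NOT B) OR (A AND B) OR D) AND (NOT D OR (NOT E AND (A OR B) AND NOT (A AND B)))   [double negation]
= (E OR (NOT A AND NOT B) OR (A AND B) OR D) AND (NOT D OR (NOT E AND (A OR B) AND (NOT A OR NOT B)))   [De Morgan]
= (E OR NOT A OR A OR D) AND (E OR NOT A OR B OR D) AND (E OR NOT B OR A OR D) AND (E OR NOT B OR B OR D) AND (NOT D OR NOT E) AND (NOT D OR A OR B) AND (NOT D OR NOT A OR NOT B)   [distribute OR over AND]
= (E OR NOT A OR B OR D) AND (E OR NOT B OR A OR D) AND (NOT D OR NOT E) AND (NOT D OR A OR B) AND (NOT D OR NOT A OR NOT B)   [simplify]

(E OR NOT A OR B OR D) AND (E OR NOT B OR A OR D) AND (NOT D OR NOT E) AND (NOT D OR A OR B) AND (NOT D OR NOT A OR NOT B)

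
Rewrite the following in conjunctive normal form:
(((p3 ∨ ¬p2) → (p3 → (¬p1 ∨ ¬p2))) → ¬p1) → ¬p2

(¬p3 ∨ ¬p1 ∨ ¬p2) ∧ (p1 ∨ ¬p2)

(((p3 ∨ ¬p2) → (p3 → (¬p1 ∨ ¬p2))) → ¬p1) → ¬p2
≡ ¬(((p3 ∨ ¬p2) → (p3 → (¬p1 ∨ ¬p2))) → ¬p1) ∨ ¬p2   [eliminate →]
≡ ¬(¬((p3 ∨ ¬p2) → (p3 → (¬p1 ∨ ¬p2))) ∨ ¬p1) ∨ ¬p2   [eliminate →]
≡ ¬(¬(¬(p3 ∨ ¬p2) ∨ (p3 → (¬p1 ∨ ¬p2))) ∨ ¬p1) ∨ ¬p2   [eliminate →]
≡ ¬(¬(¬(p3 ∨ ¬p2) ∨ ¬p3 ∨ ¬p1 ∨ ¬p2) ∨ ¬p1) ∨ ¬p2   [eliminate →]
≡ (¬¬(¬(p3 ∨ ¬p2) ∨ ¬p3 ∨ ¬p1 ∨ ¬p2) ∧ ¬¬p1) ∨ ¬p2   [De Morgan]
≡ ((¬(p3 ∨ ¬p2) ∨ ¬p3 ∨ ¬p1 ∨ ¬p2) ∧ ¬¬p1) ∨ ¬p2   [double negation]
≡ (((¬p3 ∧ ¬¬p2) ∨ ¬p3 ∨ ¬p1 ∨ ¬p2) ∧ ¬¬p1) ∨ ¬p2   [De Morgan]
≡ (((¬p3 ∧ p2) ∨ ¬p3 ∨ ¬p1 ∨ ¬p2) ∧ ¬¬p1) ∨ ¬p2   [double negation]
≡ (((¬p3 ∧ p2) ∨ ¬p3 ∨ ¬p1 ∨ ¬p2) ∧ p1) ∨ ¬p2   [double negation]
≡ (¬p3 ∨ ¬p3 ∨ ¬p1 ∨ ¬p2 ∨ ¬p2) ∧ (p2 ∨ ¬p3 ∨ ¬p1 ∨ ¬p2 ∨ ¬p2) ∧ (p1 ∨ ¬p2)   [distribute ∨ over ∧]
≡ (¬p3 ∨ ¬p1 ∨ ¬p2) ∧ (p1 ∨ ¬p2)   [simplify]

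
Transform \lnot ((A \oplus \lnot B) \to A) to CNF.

(A \lor \lnot B) \land \lnot A

\lnot ((A \oplus \lnot B) \to A)
≡ \lnot (\lnot (A \oplus \lnot B) \lor A)   [eliminate \to]
≡ \lnot (\lnot ((A \lor \lnot B) \land \lnot (A \land \lnot B)) \lor A)   [expand \oplus]
≡ \lnot \lnot ((A \lor \lnot B) \land \lnot (A \land \lnot B)) \land \lnot A   [De Morgan]
≡ (A \lor \lnot B) \land \lnot (A \land \lnot B) \land \lnot A   [double negation]
≡ (A \lor \lnot B) \land (\lnot A \lor \lnot \lnot B) \land \lnot A   [De Morgan]
≡ (A \lor \lnot B) \land (\lnot A \lor B) \land \lnot A   [double negation]
≡ (A \lor \lnot B) \land \lnot A   [simplify]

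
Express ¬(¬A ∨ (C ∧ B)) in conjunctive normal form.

¬(¬A ∨ (C ∧ B))
⇔ ¬¬A ∧ ¬(C ∧ B)   [De Morgan]
⇔ A ∧ ¬(C ∧ B)   [double negation]
⇔ A ∧ (¬C ∨ ¬B)   [De Morgan]

A ∧ (¬C ∨ ¬B)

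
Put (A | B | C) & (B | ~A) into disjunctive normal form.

B | (C & ~A)

(A | B | C) & (B | ~A)
⇔ (A & B) | (A & ~A) | (B & B) | (B & ~A) | (C & B) | (C & ~A)   [distribute & over |]
⇔ B | (C & ~A)   [simplify]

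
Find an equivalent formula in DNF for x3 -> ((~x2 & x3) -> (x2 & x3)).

x3 -> ((~x2 & x3) -> (x2 & x3))
= ~x3 | ((~x2 & x3) -> (x2 & x3))   (eliminate ->)
= ~x3 | ~(~x2 & x3) | (x2 & x3)   (eliminate ->)
= ~x3 | ~~x2 | ~x3 | (x2 & x3)   (De Morgan)
= ~x3 | x2 | ~x3 | (x2 & x3)   (double negation)
= ~x3 | x2   (simplify)

~x3 | x2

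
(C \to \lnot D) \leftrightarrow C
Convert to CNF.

(C \to \lnot D) \leftrightarrow C
≡ ((C \to \lnot D) \to C) \land (C \to (C \to \lnot D))   [eliminate \leftrightarrow]
≡ (\lnot (C \to \lnot D) \lor C) \land (C \to (C \to \lnot D))   [eliminate \to]
≡ (\lnot (\lnot C \lor \lnot D) \lor C) \land (C \to (C \to \lnot D))   [eliminate \to]
≡ (\lnot (\lnot C \lor \lnot D) \lor C) \land (\lnot C \lor (C \to \lnot D))   [eliminate \to]
≡ (\lnot (\lnot C \lor \lnot D) \lor C) \land (\lnot C \lor \lnot C \lor \lnot D)   [eliminate \to]
≡ ((\lnot \lnot C \land \lnot \lnot D) \lor C) \land (\lnot C \lor \lnot C \lor \lnot D)   [De Morgan]
≡ ((C \land \lnot \lnot D) \lor C) \land (\lnot C \lor \lnot C \lor \lnot D)   [double negation]
≡ ((C \land D) \lor C) \land (\lnot C \lor \lnot C \lor \lnot D)   [double negation]
≡ (C \lor C) \land (D \lor C) \land (\lnot C \lor \lnot C \lor \lnot D)   [distribute \lor over \land]
≡ C \land (\lnot C \lor \lnot D)   [simplify]

C \land (\lnot C \lor \lnot D)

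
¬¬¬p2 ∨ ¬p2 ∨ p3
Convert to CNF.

¬¬¬p2 ∨ ¬p2 ∨ p3
⇔ ¬p2 ∨ ¬p2 ∨ p3   [double negation]
⇔ ¬p2 ∨ p3   [simplify]

¬p2 ∨ p3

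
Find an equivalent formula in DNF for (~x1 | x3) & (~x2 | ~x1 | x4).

~x1 | (x3 & ~x2) | (x3 & x4)

(~x1 | x3) & (~x2 | ~x1 | x4)
= (~x1 & ~x2) | (~x1 & ~x1) | (~x1 & x4) | (x3 & ~x2) | (x3 & ~x1) | (x3 & x4)   — distribute & over |
= ~x1 | (x3 & ~x2) | (x3 & x4)   — simplify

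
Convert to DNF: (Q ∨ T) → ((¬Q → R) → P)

(Q ∨ T) → ((¬Q → R) → P)
≡ ¬(Q ∨ T) ∨ ((¬Q → R) → P)   [eliminate →]
≡ ¬(Q ∨ T) ∨ ¬(¬Q → R) ∨ P   [eliminate →]
≡ ¬(Q ∨ T) ∨ ¬(¬¬Q ∨ R) ∨ P   [eliminate →]
≡ (¬Q ∧ ¬T) ∨ ¬(¬¬Q ∨ R) ∨ P   [De Morgan]
≡ (¬Q ∧ ¬T) ∨ (¬¬¬Q ∧ ¬R) ∨ P   [De Morgan]
≡ (¬Q ∧ ¬T) ∨ (¬Q ∧ ¬R) ∨ P   [double negation]

(¬Q ∧ ¬T) ∨ (¬Q ∧ ¬R) ∨ P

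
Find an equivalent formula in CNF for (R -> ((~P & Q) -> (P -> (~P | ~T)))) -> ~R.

(R -> ((~P & Q) -> (P -> (~P | ~T)))) -> ~R
⇔ ~(R -> ((~P & Q) -> (P -> (~P | ~T)))) | ~R   — eliminate ->
⇔ ~(~R | ((~P & Q) -> (P -> (~P | ~T)))) | ~R   — eliminate ->
⇔ ~(~R | ~(~P & Q) | (P -> (~P | ~T))) | ~R   — eliminate ->
⇔ ~(~R | ~(~P & Q) | ~P | ~P | ~T) | ~R   — eliminate ->
⇔ (~~R & ~~(~P & Q) & ~~P & ~~P & ~~T) | ~R   — De Morgan
⇔ (R & ~~(~P & Q) & ~~P & ~~P & ~~T) | ~R   — double negation
⇔ (R & ~P & Q & ~~P & ~~P & ~~T) | ~R   — double negation
⇔ (R & ~P & Q & P & ~~P & ~~T) | ~R   — double negation
⇔ (R & ~P & Q & P & P & ~~T) | ~R   — double negation
⇔ (R & ~P & Q & P & P & T) | ~R   — double negation
⇔ (R | ~R) & (~P | ~R) & (Q | ~R) & (P | ~R) & (P | ~R) & (T | ~R)   — distribute | over &
⇔ (~P | ~R) & (Q | ~R) & (P | ~R) & (T | ~R)   — simplify

(~P | ~R) & (Q | ~R) & (P | ~R) & (T | ~R)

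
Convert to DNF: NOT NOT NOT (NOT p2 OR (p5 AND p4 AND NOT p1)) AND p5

(p2 AND NOT p4 AND p5) OR (p2 AND p1 AND p5)

NOT NOT NOT (NOT p2 OR (p5 AND p4 AND NOT p1)) AND p5
≡ NOT (NOT p2 OR (p5 AND p4 AND NOT p1)) AND p5   [double negation]
≡ NOT NOT p2 AND NOT (p5 AND p4 AND NOT p1) AND p5   [De Morgan]
≡ p2 AND NOT (p5 AND p4 AND NOT p1) AND p5   [double negation]
≡ p2 AND (NOT p5 OR NOT p4 OR NOT NOT p1) AND p5   [De Morgan]
≡ p2 AND (NOT p5 OR NOT p4 OR p1) AND p5   [double negation]
≡ (p2 AND NOT p5 AND p5) OR (p2 AND NOT p4 AND p5) OR (p2 AND p1 AND p5)   [distribute AND over OR]
≡ (p2 AND NOT p4 AND p5) OR (p2 AND p1 AND p5)   [simplify]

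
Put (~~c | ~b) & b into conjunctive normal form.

(~~c | ~b) & b
= (c | ~b) & b   (double negation)

(c | ~b) & b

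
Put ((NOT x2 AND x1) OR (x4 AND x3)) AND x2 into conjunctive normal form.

((NOT x2 AND x1) OR (x4 AND x3)) AND x2
= (NOT x2 OR x4) AND (NOT x2 OR x3) AND (x1 OR x4) AND (x1 OR x3) AND x2   [distribute OR over AND]

(NOT x2 OR x4) AND (NOT x2 OR x3) AND (x1 OR x4) AND (x1 OR x3) AND x2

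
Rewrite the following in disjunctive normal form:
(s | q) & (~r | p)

(s & ~r) | (s & p) | (q & ~r) | (q & p)

(s | q) & (~r | p)
⇔ (s & ~r) | (s & p) | (q & ~r) | (q & p)   [distribute & over |]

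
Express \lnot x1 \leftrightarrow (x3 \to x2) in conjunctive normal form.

(x1 \lor \lnot x3 \lor x2) \land (x3 \lor \lnot x1) \land (\lnot x2 \lor \lnot x1)

\lnot x1 \leftrightarrow (x3 \to x2)
= (\lnot x1 \to (x3 \to x2)) \land ((x3 \to x2) \to \lnot x1)   (eliminate \leftrightarrow)
= (\lnot \lnot x1 \lor (x3 \to x2)) \land ((x3 \to x2) \to \lnot x1)   (eliminate \to)
= (\lnot \lnot x1 \lor \lnot x3 \lor x2) \land ((x3 \to x2) \to \lnot x1)   (eliminate \to)
= (\lnot \lnot x1 \lor \lnot x3 \lor x2) \land (\lnot (x3 \to x2) \lor \lnot x1)   (eliminate \to)
= (\lnot \lnot x1 \lor \lnot x3 \lor x2) \land (\lnot (\lnot x3 \lor x2) \lor \lnot x1)   (eliminate \to)
= (x1 \lor \lnot x3 \lor x2) \land (\lnot (\lnot x3 \lor x2) \lor \lnot x1)   (double negation)
= (x1 \lor \lnot x3 \lor x2) \land ((\lnot \lnot x3 \land \lnot x2) \lor \lnot x1)   (De Morgan)
= (x1 \lor \lnot x3 \lor x2) \land ((x3 \land \lnot x2) \lor \lnot x1)   (double negation)
= (x1 \lor \lnot x3 \lor x2) \land (x3 \lor \lnot x1) \land (\lnot x2 \lor \lnot x1)   (distribute \lor over \land)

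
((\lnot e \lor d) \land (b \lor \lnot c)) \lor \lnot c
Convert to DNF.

((\lnot e \lor d) \land (b \lor \lnot c)) \lor \lnot c
≡ (\lnot e \land b) \lor (\lnot e \land \lnot c) \lor (d \land b) \lor (d \land \lnot c) \lor \lnot c   (distribute \land over \lor)
≡ (\lnot e \land b) \lor (d \land b) \lor \lnot c   (simplify)

(\lnot e \land b) \lor (d \land b) \lor \lnot c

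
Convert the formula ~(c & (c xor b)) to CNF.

~c | b

~(c & (c xor b))
≡ ~(c & (c | b) & ~(c & b))   (expand xor)
≡ ~c | ~(c | b) | ~~(c & b)   (De Morgan)
≡ ~c | (~c & ~b) | ~~(c & b)   (De Morgan)
≡ ~c | (~c & ~b) | (c & b)   (double negation)
≡ (~c | ~c | c) & (~c | ~c | b) & (~c | ~b | c) & (~c | ~b | b)   (distribute | over &)
≡ ~c | b   (simplify)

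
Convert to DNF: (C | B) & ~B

(C | B) & ~B
⇔ (C & ~B) | (B & ~B)
⇔ C & ~B

C & ~B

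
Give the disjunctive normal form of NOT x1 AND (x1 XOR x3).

NOT x1 AND (x1 XOR x3)
⇔ NOT x1 AND ((x1 AND NOT x3) OR (NOT x1 AND x3))   — expand XOR
⇔ (NOT x1 AND x1 AND NOT x3) OR (NOT x1 AND NOT x1 AND x3)   — distribute AND over OR
⇔ NOT x1 AND x3   — simplify

NOT x1 AND x3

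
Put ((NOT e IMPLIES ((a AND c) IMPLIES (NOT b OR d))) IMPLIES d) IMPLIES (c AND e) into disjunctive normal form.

((NOT e IMPLIES ((a AND c) IMPLIES (NOT b OR d))) IMPLIES d) IMPLIES (c AND e)
⇔ NOT ((NOT e IMPLIES ((a AND c) IMPLIES (NOT b OR d))) IMPLIES d) OR (c AND e)
⇔ NOT (NOT (NOT e IMPLIES ((a AND c) IMPLIES (NOT b OR d))) OR d) OR (c AND e)
⇔ NOT (NOT (NOT NOT e OR ((a AND c) IMPLIES (NOT b OR d))) OR d) OR (c AND e)
⇔ NOT (NOT (NOT NOT e OR NOT (a AND c) OR NOT b OR d) OR d) OR (c AND e)
⇔ (NOT NOT (NOT NOT e OR NOT (a AND c) OR NOT b OR d) AND NOT d) OR (c AND e)
⇔ ((NOT NOT e OR NOT (a AND c) OR NOT b OR d) AND NOT d) OR (c AND e)
⇔ ((e OR NOT (a AND c) OR NOT b OR d) AND NOT d) OR (c AND e)
⇔ ((e OR NOT a OR NOT c OR NOT b OR d) AND NOT d) OR (c AND e)
⇔ (e AND NOT d) OR (NOT a AND NOT d) OR (NOT c AND NOT d) OR (NOT b AND NOT d) OR (d AND NOT d) OR (c AND e)
⇔ (e AND NOT d) OR (NOT a AND NOT d) OR (NOT c AND NOT d) OR (NOT b AND NOT d) OR (c AND e)

(e AND NOT d) OR (NOT a AND NOT d) OR (NOT c AND NOT d) OR (NOT b AND NOT d) OR (c AND e)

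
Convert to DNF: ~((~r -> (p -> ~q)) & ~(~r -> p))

~((~r -> (p -> ~q)) & ~(~r -> p))
⇔ ~((~~r | (p -> ~q)) & ~(~r -> p))
⇔ ~((~~r | ~p | ~q) & ~(~r -> p))
⇔ ~((~~r | ~p | ~q) & ~(~~r | p))
⇔ ~(~~r | ~p | ~q) | ~~(~~r | p)
⇔ (~~~r & ~~p & ~~q) | ~~(~~r | p)
⇔ (~r & ~~p & ~~q) | ~~(~~r | p)
⇔ (~r & p & ~~q) | ~~(~~r | p)
⇔ (~r & p & q) | ~~(~~r | p)
⇔ (~r & p & q) | ~~r | p
⇔ (~r & p & q) | r | p
⇔ r | p

r | p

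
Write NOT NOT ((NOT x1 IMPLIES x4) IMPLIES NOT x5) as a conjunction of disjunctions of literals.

NOT NOT ((NOT x1 IMPLIES x4) IMPLIES NOT x5)
⇔ NOT NOT (NOT (NOT x1 IMPLIES x4) OR NOT x5)   [eliminate IMPLIES]
⇔ NOT NOT (NOT (NOT NOT x1 OR x4) OR NOT x5)   [eliminate IMPLIES]
⇔ NOT (NOT NOT x1 OR x4) OR NOT x5   [double negation]
⇔ (NOT NOT NOT x1 AND NOT x4) OR NOT x5   [De Morgan]
⇔ (NOT x1 AND NOT x4) OR NOT x5   [double negation]
⇔ (NOT x1 OR NOT x5) AND (NOT x4 OR NOT x5)   [distribute OR over AND]

(NOT x1 OR NOT x5) AND (NOT x4 OR NOT x5)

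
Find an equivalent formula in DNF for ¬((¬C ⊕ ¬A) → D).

(¬C ∧ A ∧ ¬D) ∨ (C ∧ ¬A ∧ ¬D)

¬((¬C ⊕ ¬A) → D)
= ¬(¬(¬C ⊕ ¬A) ∨ D)   — eliminate →
= ¬(¬((¬C ∧ ¬¬A) ∨ (¬¬C ∧ ¬A)) ∨ D)   — expand ⊕
= ¬¬((¬C ∧ ¬¬A) ∨ (¬¬C ∧ ¬A)) ∧ ¬D   — De Morgan
= ((¬C ∧ ¬¬A) ∨ (¬¬C ∧ ¬A)) ∧ ¬D   — double negation
= ((¬C ∧ A) ∨ (¬¬C ∧ ¬A)) ∧ ¬D   — double negation
= ((¬C ∧ A) ∨ (C ∧ ¬A)) ∧ ¬D   — double negation
= (¬C ∧ A ∧ ¬D) ∨ (C ∧ ¬A ∧ ¬D)   — distribute ∧ over ∨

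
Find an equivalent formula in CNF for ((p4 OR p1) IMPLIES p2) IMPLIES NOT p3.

((p4 OR p1) IMPLIES p2) IMPLIES NOT p3
≡ NOT ((p4 OR p1) IMPLIES p2) OR NOT p3   [eliminate IMPLIES]
≡ NOT (NOT (p4 OR p1) OR p2) OR NOT p3   [eliminate IMPLIES]
≡ (NOT NOT (p4 OR p1) AND NOT p2) OR NOT p3   [De Morgan]
≡ ((p4 OR p1) AND NOT p2) OR NOT p3   [double negation]
≡ (p4 OR p1 OR NOT p3) AND (NOT p2 OR NOT p3)   [distribute OR over AND]

(p4 OR p1 OR NOT p3) AND (NOT p2 OR NOT p3)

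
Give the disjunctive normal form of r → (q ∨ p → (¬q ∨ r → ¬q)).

¬r ∨ ¬q

r → (q ∨ p → (¬q ∨ r → ¬q))
≡ ¬r ∨ (q ∨ p → (¬q ∨ r → ¬q))   (eliminate →)
≡ ¬r ∨ ¬(q ∨ p) ∨ (¬q ∨ r → ¬q)   (eliminate →)
≡ ¬r ∨ ¬(q ∨ p) ∨ ¬(¬q ∨ r) ∨ ¬q   (eliminate →)
≡ ¬r ∨ ¬q ∧ ¬p ∨ ¬(¬q ∨ r) ∨ ¬q   (De Morgan)
≡ ¬r ∨ ¬q ∧ ¬p ∨ ¬¬q ∧ ¬r ∨ ¬q   (De Morgan)
≡ ¬r ∨ ¬q ∧ ¬p ∨ q ∧ ¬r ∨ ¬q   (double negation)
≡ ¬r ∨ ¬q   (simplify)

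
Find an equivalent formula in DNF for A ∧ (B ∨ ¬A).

A ∧ (B ∨ ¬A)
≡ (A ∧ B) ∨ (A ∧ ¬A)   — distribute ∧ over ∨
≡ A ∧ B   — simplify

A ∧ B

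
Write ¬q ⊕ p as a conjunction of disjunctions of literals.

¬q ⊕ p
≡ (¬q ∨ p) ∧ ¬(¬q ∧ p)   [expand ⊕]
≡ (¬q ∨ p) ∧ (¬¬q ∨ ¬p)   [De Morgan]
≡ (¬q ∨ p) ∧ (q ∨ ¬p)   [double negation]

(¬q ∨ p) ∧ (q ∨ ¬p)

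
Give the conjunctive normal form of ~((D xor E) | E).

(~D | E) & ~E

~((D xor E) | E)
≡ ~(((D | E) & ~(D & E)) | E)   — expand xor
≡ ~((D | E) & ~(D & E)) & ~E   — De Morgan
≡ (~(D | E) | ~~(D & E)) & ~E   — De Morgan
≡ ((~D & ~E) | ~~(D & E)) & ~E   — De Morgan
≡ ((~D & ~E) | (D & E)) & ~E   — double negation
≡ (~D | D) & (~D | E) & (~E | D) & (~E | E) & ~E   — distribute | over &
≡ (~D | E) & ~E   — simplify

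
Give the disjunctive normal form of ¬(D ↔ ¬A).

(D ∧ A) ∨ (¬A ∧ ¬D)

¬(D ↔ ¬A)
≡ ¬((D → ¬A) ∧ (¬A → D))
≡ ¬((¬D ∨ ¬A) ∧ (¬A → D))
≡ ¬((¬D ∨ ¬A) ∧ (¬¬A ∨ D))
≡ ¬(¬D ∨ ¬A) ∨ ¬(¬¬A ∨ D)
≡ (¬¬D ∧ ¬¬A) ∨ ¬(¬¬A ∨ D)
≡ (D ∧ ¬¬A) ∨ ¬(¬¬A ∨ D)
≡ (D ∧ A) ∨ ¬(¬¬A ∨ D)
≡ (D ∧ A) ∨ (¬¬¬A ∧ ¬D)
≡ (D ∧ A) ∨ (¬A ∧ ¬D)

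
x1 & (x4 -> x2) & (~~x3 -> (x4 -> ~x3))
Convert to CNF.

x1 & (~x4 | x2) & (~x3 | ~x4)

x1 & (x4 -> x2) & (~~x3 -> (x4 -> ~x3))
≡ x1 & (~x4 | x2) & (~~x3 -> (x4 -> ~x3))   [eliminate ->]
≡ x1 & (~x4 | x2) & (~~~x3 | (x4 -> ~x3))   [eliminate ->]
≡ x1 & (~x4 | x2) & (~~~x3 | ~x4 | ~x3)   [eliminate ->]
≡ x1 & (~x4 | x2) & (~x3 | ~x4 | ~x3)   [double negation]
≡ x1 & (~x4 | x2) & (~x3 | ~x4)   [simplify]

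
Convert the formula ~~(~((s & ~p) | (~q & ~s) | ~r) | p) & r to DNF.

~~(~((s & ~p) | (~q & ~s) | ~r) | p) & r
= (~((s & ~p) | (~q & ~s) | ~r) | p) & r   [double negation]
= ((~(s & ~p) & ~(~q & ~s) & ~~r) | p) & r   [De Morgan]
= (((~s | ~~p) & ~(~q & ~s) & ~~r) | p) & r   [De Morgan]
= (((~s | p) & ~(~q & ~s) & ~~r) | p) & r   [double negation]
= (((~s | p) & (~~q | ~~s) & ~~r) | p) & r   [De Morgan]
= (((~s | p) & (q | ~~s) & ~~r) | p) & r   [double negation]
= (((~s | p) & (q | s) & ~~r) | p) & r   [double negation]
= (((~s | p) & (q | s) & r) | p) & r   [double negation]
= (~s & q & r & r) | (~s & s & r & r) | (p & q & r & r) | (p & s & r & r) | (p & r)   [distribute & over |]
= (~s & q & r) | (p & r)   [simplify]

(~s & q & r) | (p & r)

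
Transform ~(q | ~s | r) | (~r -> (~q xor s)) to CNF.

~(q | ~s | r) | (~r -> (~q xor s))
≡ ~(q | ~s | r) | ~~r | (~q xor s)   [eliminate ->]
≡ ~(q | ~s | r) | ~~r | ((~q | s) & ~(~q & s))   [expand xor]
≡ (~q & ~~s & ~r) | ~~r | ((~q | s) & ~(~q & s))   [De Morgan]
≡ (~q & s & ~r) | ~~r | ((~q | s) & ~(~q & s))   [double negation]
≡ (~q & s & ~r) | r | ((~q | s) & ~(~q & s))   [double negation]
≡ (~q & s & ~r) | r | ((~q | s) & (~~q | ~s))   [De Morgan]
≡ (~q & s & ~r) | r | ((~q | s) & (q | ~s))   [double negation]
≡ (~q | r | ~q | s) & (~q | r | q | ~s) & (s | r | ~q | s) & (s | r | q | ~s) & (~r | r | ~q | s) & (~r | r | q | ~s)   [distribute | over &]
≡ ~q | r | s   [simplify]

~q | r | s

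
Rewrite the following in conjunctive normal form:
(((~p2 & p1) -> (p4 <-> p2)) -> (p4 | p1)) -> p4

~p1 | p4

(((~p2 & p1) -> (p4 <-> p2)) -> (p4 | p1)) -> p4
≡ ~(((~p2 & p1) -> (p4 <-> p2)) -> (p4 | p1)) | p4   — eliminate ->
≡ ~(~((~p2 & p1) -> (p4 <-> p2)) | p4 | p1) | p4   — eliminate ->
≡ ~(~(~(~p2 & p1) | (p4 <-> p2)) | p4 | p1) | p4   — eliminate ->
≡ ~(~(~(~p2 & p1) | ((p4 -> p2) & (p2 -> p4))) | p4 | p1) | p4   — eliminate <->
≡ ~(~(~(~p2 & p1) | ((~p4 | p2) & (p2 -> p4))) | p4 | p1) | p4   — eliminate ->
≡ ~(~(~(~p2 & p1) | ((~p4 | p2) & (~p2 | p4))) | p4 | p1) | p4   — eliminate ->
≡ (~~(~(~p2 & p1) | ((~p4 | p2) & (~p2 | p4))) & ~p4 & ~p1) | p4   — De Morgan
≡ ((~(~p2 & p1) | ((~p4 | p2) & (~p2 | p4))) & ~p4 & ~p1) | p4   — double negation
≡ ((~~p2 | ~p1 | ((~p4 | p2) & (~p2 | p4))) & ~p4 & ~p1) | p4   — De Morgan
≡ ((p2 | ~p1 | ((~p4 | p2) & (~p2 | p4))) & ~p4 & ~p1) | p4   — double negation
≡ (p2 | ~p1 | ~p4 | p2 | p4) & (p2 | ~p1 | ~p2 | p4 | p4) & (~p4 | p4) & (~p1 | p4)   — distribute | over &
≡ ~p1 | p4   — simplify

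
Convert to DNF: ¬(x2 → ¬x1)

¬(x2 → ¬x1)
≡ ¬(¬x2 ∨ ¬x1)   [eliminate →]
≡ ¬¬x2 ∧ ¬¬x1   [De Morgan]
≡ x2 ∧ ¬¬x1   [double negation]
≡ x2 ∧ x1   [double negation]

x2 ∧ x1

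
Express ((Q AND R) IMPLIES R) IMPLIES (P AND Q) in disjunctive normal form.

P AND Q

((Q AND R) IMPLIES R) IMPLIES (P AND Q)
⇔ NOT ((Q AND R) IMPLIES R) OR (P AND Q)   [eliminate IMPLIES]
⇔ NOT (NOT (Q AND R) OR R) OR (P AND Q)   [eliminate IMPLIES]
⇔ (NOT NOT (Q AND R) AND NOT R) OR (P AND Q)   [De Morgan]
⇔ (Q AND R AND NOT R) OR (P AND Q)   [double negation]
⇔ P AND Q   [simplify]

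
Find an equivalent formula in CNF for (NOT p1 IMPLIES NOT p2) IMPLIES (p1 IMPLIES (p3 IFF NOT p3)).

(NOT p1 OR NOT p3) AND (NOT p1 OR p3)

(NOT p1 IMPLIES NOT p2) IMPLIES (p1 IMPLIES (p3 IFF NOT p3))
= NOT (NOT p1 IMPLIES NOT p2) OR (p1 IMPLIES (p3 IFF NOT p3))   (eliminate IMPLIES)
= NOT (NOT NOT p1 OR NOT p2) OR (p1 IMPLIES (p3 IFF NOT p3))   (eliminate IMPLIES)
= NOT (NOT NOT p1 OR NOT p2) OR NOT p1 OR (p3 IFF NOT p3)   (eliminate IMPLIES)
= NOT (NOT NOT p1 OR NOT p2) OR NOT p1 OR ((p3 IMPLIES NOT p3) AND (NOT p3 IMPLIES p3))   (eliminate IFF)
= NOT (NOT NOT p1 OR NOT p2) OR NOT p1 OR ((NOT p3 OR NOT p3) AND (NOT p3 IMPLIES p3))   (eliminate IMPLIES)
= NOT (NOT NOT p1 OR NOT p2) OR NOT p1 OR ((NOT p3 OR NOT p3) AND (NOT NOT p3 OR p3))   (eliminate IMPLIES)
= (NOT NOT NOT p1 AND NOT NOT p2) OR NOT p1 OR ((NOT p3 OR NOT p3) AND (NOT NOT p3 OR p3))   (De Morgan)
= (NOT p1 AND NOT NOT p2) OR NOT p1 OR ((NOT p3 OR NOT p3) AND (NOT NOT p3 OR p3))   (double negation)
= (NOT p1 AND p2) OR NOT p1 OR ((NOT p3 OR NOT p3) AND (NOT NOT p3 OR p3))   (double negation)
= (NOT p1 AND p2) OR NOT p1 OR ((NOT p3 OR NOT p3) AND (p3 OR p3))   (double negation)
= (NOT p1 OR NOT p1 OR NOT p3 OR NOT p3) AND (NOT p1 OR NOT p1 OR p3 OR p3) AND (p2 OR NOT p1 OR NOT p3 OR NOT p3) AND (p2 OR NOT p1 OR p3 OR p3)   (distribute OR over AND)
= (NOT p1 OR NOT p3) AND (NOT p1 OR p3)   (simplify)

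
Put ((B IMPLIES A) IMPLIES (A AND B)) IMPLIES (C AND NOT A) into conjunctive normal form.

(NOT B OR A OR C) AND (NOT A OR NOT B)

((B IMPLIES A) IMPLIES (A AND B)) IMPLIES (C AND NOT A)
≡ NOT ((B IMPLIES A) IMPLIES (A AND B)) OR (C AND NOT A)   [eliminate IMPLIES]
≡ NOT (NOT (B IMPLIES A) OR (A AND B)) OR (C AND NOT A)   [eliminate IMPLIES]
≡ NOT (NOT (NOT B OR A) OR (A AND B)) OR (C AND NOT A)   [eliminate IMPLIES]
≡ (NOT NOT (NOT B OR A) AND NOT (A AND B)) OR (C AND NOT A)   [De Morgan]
≡ ((NOT B OR A) AND NOT (A AND B)) OR (C AND NOT A)   [double negation]
≡ ((NOT B OR A) AND (NOT A OR NOT B)) OR (C AND NOT A)   [De Morgan]
≡ (NOT B OR A OR C) AND (NOT B OR A OR NOT A) AND (NOT A OR NOT B OR C) AND (NOT A OR NOT B OR NOT A)   [distribute OR over AND]
≡ (NOT B OR A OR C) AND (NOT A OR NOT B)   [simplify]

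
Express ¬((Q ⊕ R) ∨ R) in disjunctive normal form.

¬((Q ⊕ R) ∨ R)
≡ ¬(Q ∧ ¬R ∨ ¬Q ∧ R ∨ R)
≡ ¬(Q ∧ ¬R) ∧ ¬(¬Q ∧ R) ∧ ¬R
≡ (¬Q ∨ ¬¬R) ∧ ¬(¬Q ∧ R) ∧ ¬R
≡ (¬Q ∨ R) ∧ ¬(¬Q ∧ R) ∧ ¬R
≡ (¬Q ∨ R) ∧ (¬¬Q ∨ ¬R) ∧ ¬R
≡ (¬Q ∨ R) ∧ (Q ∨ ¬R) ∧ ¬R
≡ ¬Q ∧ Q ∧ ¬R ∨ ¬Q ∧ ¬R ∧ ¬R ∨ R ∧ Q ∧ ¬R ∨ R ∧ ¬R ∧ ¬R
≡ ¬Q ∧ ¬R

¬Q ∧ ¬R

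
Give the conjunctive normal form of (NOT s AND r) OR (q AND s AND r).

(NOT s AND r) OR (q AND s AND r)
≡ (NOT s OR q) AND (NOT s OR s) AND (NOT s OR r) AND (r OR q) AND (r OR s) AND (r OR r)   (distribute OR over AND)
≡ (NOT s OR q) AND r   (simplify)

(NOT s OR q) AND r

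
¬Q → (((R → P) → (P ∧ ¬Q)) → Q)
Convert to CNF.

(Q ∨ ¬R ∨ P) ∧ (Q ∨ ¬P)

¬Q → (((R → P) → (P ∧ ¬Q)) → Q)
= ¬¬Q ∨ (((R → P) → (P ∧ ¬Q)) → Q)   (eliminate →)
= ¬¬Q ∨ ¬((R → P) → (P ∧ ¬Q)) ∨ Q   (eliminate →)
= ¬¬Q ∨ ¬(¬(R → P) ∨ (P ∧ ¬Q)) ∨ Q   (eliminate →)
= ¬¬Q ∨ ¬(¬(¬R ∨ P) ∨ (P ∧ ¬Q)) ∨ Q   (eliminate →)
= Q ∨ ¬(¬(¬R ∨ P) ∨ (P ∧ ¬Q)) ∨ Q   (double negation)
= Q ∨ (¬¬(¬R ∨ P) ∧ ¬(P ∧ ¬Q)) ∨ Q   (De Morgan)
= Q ∨ ((¬R ∨ P) ∧ ¬(P ∧ ¬Q)) ∨ Q   (double negation)
= Q ∨ ((¬R ∨ P) ∧ (¬P ∨ ¬¬Q)) ∨ Q   (De Morgan)
= Q ∨ ((¬R ∨ P) ∧ (¬P ∨ Q)) ∨ Q   (double negation)
= (Q ∨ ¬R ∨ P ∨ Q) ∧ (Q ∨ ¬P ∨ Q ∨ Q)   (distribute ∨ over ∧)
= (Q ∨ ¬R ∨ P) ∧ (Q ∨ ¬P)   (simplify)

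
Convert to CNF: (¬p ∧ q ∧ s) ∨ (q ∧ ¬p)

(¬p ∧ q ∧ s) ∨ (q ∧ ¬p)
≡ (¬p ∨ q) ∧ (¬p ∨ ¬p) ∧ (q ∨ q) ∧ (q ∨ ¬p) ∧ (s ∨ q) ∧ (s ∨ ¬p)   [distribute ∨ over ∧]
≡ ¬p ∧ q   [simplify]

¬p ∧ q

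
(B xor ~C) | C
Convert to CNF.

(B xor ~C) | C
= ((B | ~C) & ~(B & ~C)) | C   [expand xor]
= ((B | ~C) & (~B | ~~C)) | C   [De Morgan]
= ((B | ~C) & (~B | C)) | C   [double negation]
= (B | ~C | C) & (~B | C | C)   [distribute | over &]
= ~B | C   [simplify]

~B | C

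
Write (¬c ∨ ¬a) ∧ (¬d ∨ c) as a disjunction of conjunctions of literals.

(¬c ∧ ¬d) ∨ (¬a ∧ ¬d) ∨ (¬a ∧ c)

(¬c ∨ ¬a) ∧ (¬d ∨ c)
≡ (¬c ∧ ¬d) ∨ (¬c ∧ c) ∨ (¬a ∧ ¬d) ∨ (¬a ∧ c)   — distribute ∧ over ∨
≡ (¬c ∧ ¬d) ∨ (¬a ∧ ¬d) ∨ (¬a ∧ c)   — simplify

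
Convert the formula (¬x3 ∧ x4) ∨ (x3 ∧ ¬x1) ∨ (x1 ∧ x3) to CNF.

(¬x3 ∧ x4) ∨ (x3 ∧ ¬x1) ∨ (x1 ∧ x3)
≡ (¬x3 ∨ x3 ∨ x1) ∧ (¬x3 ∨ x3 ∨ x3) ∧ (¬x3 ∨ ¬x1 ∨ x1) ∧ (¬x3 ∨ ¬x1 ∨ x3) ∧ (x4 ∨ x3 ∨ x1) ∧ (x4 ∨ x3 ∨ x3) ∧ (x4 ∨ ¬x1 ∨ x1) ∧ (x4 ∨ ¬x1 ∨ x3)   [distribute ∨ over ∧]
≡ x4 ∨ x3   [simplify]

x4 ∨ x3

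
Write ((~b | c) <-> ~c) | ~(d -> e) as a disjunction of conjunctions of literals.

(~c & ~b) | (d & ~e)

((~b | c) <-> ~c) | ~(d -> e)
≡ (((~b | c) -> ~c) & (~c -> (~b | c))) | ~(d -> e)
≡ ((~(~b | c) | ~c) & (~c -> (~b | c))) | ~(d -> e)
≡ ((~(~b | c) | ~c) & (~~c | ~b | c)) | ~(d -> e)
≡ ((~(~b | c) | ~c) & (~~c | ~b | c)) | ~(~d | e)
≡ (((~~b & ~c) | ~c) & (~~c | ~b | c)) | ~(~d | e)
≡ (((b & ~c) | ~c) & (~~c | ~b | c)) | ~(~d | e)
≡ (((b & ~c) | ~c) & (c | ~b | c)) | ~(~d | e)
≡ (((b & ~c) | ~c) & (c | ~b | c)) | (~~d & ~e)
≡ (((b & ~c) | ~c) & (c | ~b | c)) | (d & ~e)
≡ (b & ~c & c) | (b & ~c & ~b) | (b & ~c & c) | (~c & c) | (~c & ~b) | (~c & c) | (d & ~e)
≡ (~c & ~b) | (d & ~e)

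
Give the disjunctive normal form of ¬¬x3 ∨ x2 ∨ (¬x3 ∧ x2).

¬¬x3 ∨ x2 ∨ (¬x3 ∧ x2)
⇔ x3 ∨ x2 ∨ (¬x3 ∧ x2)   — double negation
⇔ x3 ∨ x2   — simplify

x3 ∨ x2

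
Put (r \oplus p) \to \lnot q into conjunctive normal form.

(\lnot r \lor p \lor \lnot q) \land (\lnot p \lor r \lor \lnot q)

(r \oplus p) \to \lnot q
= \lnot (r \oplus p) \lor \lnot q   [eliminate \to]
= \lnot ((r \lor p) \land \lnot (r \land p)) \lor \lnot q   [expand \oplus]
= \lnot (r \lor p) \lor \lnot \lnot (r \land p) \lor \lnot q   [De Morgan]
= (\lnot r \land \lnot p) \lor \lnot \lnot (r \land p) \lor \lnot q   [De Morgan]
= (\lnot r \land \lnot p) \lor (r \land p) \lor \lnot q   [double negation]
= (\lnot r \lor r \lor \lnot q) \land (\lnot r \lor p \lor \lnot q) \land (\lnot p \lor r \lor \lnot q) \land (\lnot p \lor p \lor \lnot q)   [distribute \lor over \land]
= (\lnot r \lor p \lor \lnot q) \land (\lnot p \lor r \lor \lnot q)   [simplify]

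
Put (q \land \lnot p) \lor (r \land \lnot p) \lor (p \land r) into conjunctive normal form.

(q \lor r) \land (\lnot p \lor r)

(q \land \lnot p) \lor (r \land \lnot p) \lor (p \land r)
= (q \lor r \lor p) \land (q \lor r \lor r) \land (q \lor \lnot p \lor p) \land (q \lor \lnot p \lor r) \land (\lnot p \lor r \lor p) \land (\lnot p \lor r \lor r) \land (\lnot p \lor \lnot p \lor p) \land (\lnot p \lor \lnot p \lor r)   [distribute \lor over \land]
= (q \lor r) \land (\lnot p \lor r)   [simplify]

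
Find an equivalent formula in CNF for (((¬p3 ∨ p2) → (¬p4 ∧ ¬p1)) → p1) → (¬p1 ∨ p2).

(((¬p3 ∨ p2) → (¬p4 ∧ ¬p1)) → p1) → (¬p1 ∨ p2)
= ¬(((¬p3 ∨ p2) → (¬p4 ∧ ¬p1)) → p1) ∨ ¬p1 ∨ p2   [eliminate →]
= ¬(¬((¬p3 ∨ p2) → (¬p4 ∧ ¬p1)) ∨ p1) ∨ ¬p1 ∨ p2   [eliminate →]
= ¬(¬(¬(¬p3 ∨ p2) ∨ (¬p4 ∧ ¬p1)) ∨ p1) ∨ ¬p1 ∨ p2   [eliminate →]
= (¬¬(¬(¬p3 ∨ p2) ∨ (¬p4 ∧ ¬p1)) ∧ ¬p1) ∨ ¬p1 ∨ p2   [De Morgan]
= ((¬(¬p3 ∨ p2) ∨ (¬p4 ∧ ¬p1)) ∧ ¬p1) ∨ ¬p1 ∨ p2   [double negation]
= (((¬¬p3 ∧ ¬p2) ∨ (¬p4 ∧ ¬p1)) ∧ ¬p1) ∨ ¬p1 ∨ p2   [De Morgan]
= (((p3 ∧ ¬p2) ∨ (¬p4 ∧ ¬p1)) ∧ ¬p1) ∨ ¬p1 ∨ p2   [double negation]
= (p3 ∨ ¬p4 ∨ ¬p1 ∨ p2) ∧ (p3 ∨ ¬p1 ∨ ¬p1 ∨ p2) ∧ (¬p2 ∨ ¬p4 ∨ ¬p1 ∨ p2) ∧ (¬p2 ∨ ¬p1 ∨ ¬p1 ∨ p2) ∧ (¬p1 ∨ ¬p1 ∨ p2)   [distribute ∨ over ∧]
= ¬p1 ∨ p2   [simplify]

¬p1 ∨ p2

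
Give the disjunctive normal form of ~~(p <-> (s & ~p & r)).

(~p & ~s) | (~p & ~r)

~~(p <-> (s & ~p & r))
≡ ~~((p -> (s & ~p & r)) & ((s & ~p & r) -> p))   [eliminate <->]
≡ ~~((~p | (s & ~p & r)) & ((s & ~p & r) -> p))   [eliminate ->]
≡ ~~((~p | (s & ~p & r)) & (~(s & ~p & r) | p))   [eliminate ->]
≡ (~p | (s & ~p & r)) & (~(s & ~p & r) | p)   [double negation]
≡ (~p | (s & ~p & r)) & (~s | ~~p | ~r | p)   [De Morgan]
≡ (~p | (s & ~p & r)) & (~s | p | ~r | p)   [double negation]
≡ (~p & ~s) | (~p & p) | (~p & ~r) | (~p & p) | (s & ~p & r & ~s) | (s & ~p & r & p) | (s & ~p & r & ~r) | (s & ~p & r & p)   [distribute & over |]
≡ (~p & ~s) | (~p & ~r)   [simplify]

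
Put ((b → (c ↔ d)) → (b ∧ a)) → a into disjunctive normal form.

¬b ∨ (¬c ∧ ¬d ∧ ¬a) ∨ (d ∧ c ∧ ¬a) ∨ a

((b → (c ↔ d)) → (b ∧ a)) → a
≡ ¬((b → (c ↔ d)) → (b ∧ a)) ∨ a
≡ ¬(¬(b → (c ↔ d)) ∨ (b ∧ a)) ∨ a
≡ ¬(¬(¬b ∨ (c ↔ d)) ∨ (b ∧ a)) ∨ a
≡ ¬(¬(¬b ∨ ((c → d) ∧ (d → c))) ∨ (b ∧ a)) ∨ a
≡ ¬(¬(¬b ∨ ((¬c ∨ d) ∧ (d → c))) ∨ (b ∧ a)) ∨ a
≡ ¬(¬(¬b ∨ ((¬c ∨ d) ∧ (¬d ∨ c))) ∨ (b ∧ a)) ∨ a
≡ (¬¬(¬b ∨ ((¬c ∨ d) ∧ (¬d ∨ c))) ∧ ¬(b ∧ a)) ∨ a
≡ ((¬b ∨ ((¬c ∨ d) ∧ (¬d ∨ c))) ∧ ¬(b ∧ a)) ∨ a
≡ ((¬b ∨ ((¬c ∨ d) ∧ (¬d ∨ c))) ∧ (¬b ∨ ¬a)) ∨ a
≡ (¬b ∧ ¬b) ∨ (¬b ∧ ¬a) ∨ (¬c ∧ ¬d ∧ ¬b) ∨ (¬c ∧ ¬d ∧ ¬a) ∨ (¬c ∧ c ∧ ¬b) ∨ (¬c ∧ c ∧ ¬a) ∨ (d ∧ ¬d ∧ ¬b) ∨ (d ∧ ¬d ∧ ¬a) ∨ (d ∧ c ∧ ¬b) ∨ (d ∧ c ∧ ¬a) ∨ a
≡ ¬b ∨ (¬c ∧ ¬d ∧ ¬a) ∨ (d ∧ c ∧ ¬a) ∨ a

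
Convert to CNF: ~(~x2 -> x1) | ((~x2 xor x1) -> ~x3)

~x2 | ~x1 | ~x3

~(~x2 -> x1) | ((~x2 xor x1) -> ~x3)
⇔ ~(~~x2 | x1) | ((~x2 xor x1) -> ~x3)   (eliminate ->)
⇔ ~(~~x2 | x1) | ~(~x2 xor x1) | ~x3   (eliminate ->)
⇔ ~(~~x2 | x1) | ~((~x2 | x1) & ~(~x2 & x1)) | ~x3   (expand xor)
⇔ (~~~x2 & ~x1) | ~((~x2 | x1) & ~(~x2 & x1)) | ~x3   (De Morgan)
⇔ (~x2 & ~x1) | ~((~x2 | x1) & ~(~x2 & x1)) | ~x3   (double negation)
⇔ (~x2 & ~x1) | ~(~x2 | x1) | ~~(~x2 & x1) | ~x3   (De Morgan)
⇔ (~x2 & ~x1) | (~~x2 & ~x1) | ~~(~x2 & x1) | ~x3   (De Morgan)
⇔ (~x2 & ~x1) | (x2 & ~x1) | ~~(~x2 & x1) | ~x3   (double negation)
⇔ (~x2 & ~x1) | (x2 & ~x1) | (~x2 & x1) | ~x3   (double negation)
⇔ (~x2 | x2 | ~x2 | ~x3) & (~x2 | x2 | x1 | ~x3) & (~x2 | ~x1 | ~x2 | ~x3) & (~x2 | ~x1 | x1 | ~x3) & (~x1 | x2 | ~x2 | ~x3) & (~x1 | x2 | x1 | ~x3) & (~x1 | ~x1 | ~x2 | ~x3) & (~x1 | ~x1 | x1 | ~x3)   (distribute | over &)
⇔ ~x2 | ~x1 | ~x3   (simplify)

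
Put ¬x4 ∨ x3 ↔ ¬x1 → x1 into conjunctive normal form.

(x4 ∨ x1) ∧ (¬x3 ∨ x1) ∧ (¬x1 ∨ ¬x4 ∨ x3)

¬x4 ∨ x3 ↔ ¬x1 → x1
= (¬x4 ∨ x3 → (¬x1 → x1)) ∧ ((¬x1 → x1) → ¬x4 ∨ x3)
= (¬(¬x4 ∨ x3) ∨ (¬x1 → x1)) ∧ ((¬x1 → x1) → ¬x4 ∨ x3)
= (¬(¬x4 ∨ x3) ∨ ¬¬x1 ∨ x1) ∧ ((¬x1 → x1) → ¬x4 ∨ x3)
= (¬(¬x4 ∨ x3) ∨ ¬¬x1 ∨ x1) ∧ (¬(¬x1 → x1) ∨ ¬x4 ∨ x3)
= (¬(¬x4 ∨ x3) ∨ ¬¬x1 ∨ x1) ∧ (¬(¬¬x1 ∨ x1) ∨ ¬x4 ∨ x3)
= (¬¬x4 ∧ ¬x3 ∨ ¬¬x1 ∨ x1) ∧ (¬(¬¬x1 ∨ x1) ∨ ¬x4 ∨ x3)
= (x4 ∧ ¬x3 ∨ ¬¬x1 ∨ x1) ∧ (¬(¬¬x1 ∨ x1) ∨ ¬x4 ∨ x3)
= (x4 ∧ ¬x3 ∨ x1 ∨ x1) ∧ (¬(¬¬x1 ∨ x1) ∨ ¬x4 ∨ x3)
= (x4 ∧ ¬x3 ∨ x1 ∨ x1) ∧ (¬¬¬x1 ∧ ¬x1 ∨ ¬x4 ∨ x3)
= (x4 ∧ ¬x3 ∨ x1 ∨ x1) ∧ (¬x1 ∧ ¬x1 ∨ ¬x4 ∨ x3)
= (x4 ∨ x1 ∨ x1) ∧ (¬x3 ∨ x1 ∨ x1) ∧ (¬x1 ∨ ¬x4 ∨ x3) ∧ (¬x1 ∨ ¬x4 ∨ x3)
= (x4 ∨ x1) ∧ (¬x3 ∨ x1) ∧ (¬x1 ∨ ¬x4 ∨ x3)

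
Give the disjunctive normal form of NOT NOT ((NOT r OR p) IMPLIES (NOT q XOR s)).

NOT NOT ((NOT r OR p) IMPLIES (NOT q XOR s))
≡ NOT NOT (NOT (NOT r OR p) OR (NOT q XOR s))   (eliminate IMPLIES)
≡ NOT NOT (NOT (NOT r OR p) OR (NOT q AND NOT s) OR (NOT NOT q AND s))   (expand XOR)
≡ NOT (NOT r OR p) OR (NOT q AND NOT s) OR (NOT NOT q AND s)   (double negation)
≡ (NOT NOT r AND NOT p) OR (NOT q AND NOT s) OR (NOT NOT q AND s)   (De Morgan)
≡ (r AND NOT p) OR (NOT q AND NOT s) OR (NOT NOT q AND s)   (double negation)
≡ (r AND NOT p) OR (NOT q AND NOT s) OR (q AND s)   (double negation)

(r AND NOT p) OR (NOT q AND NOT s) OR (q AND s)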